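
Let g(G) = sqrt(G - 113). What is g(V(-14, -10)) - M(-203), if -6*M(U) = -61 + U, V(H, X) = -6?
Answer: -44 + I*sqrt(119) ≈ -44.0 + 10.909*I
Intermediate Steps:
M(U) = 61/6 - U/6 (M(U) = -(-61 + U)/6 = 61/6 - U/6)
g(G) = sqrt(-113 + G)
g(V(-14, -10)) - M(-203) = sqrt(-113 - 6) - (61/6 - 1/6*(-203)) = sqrt(-119) - (61/6 + 203/6) = I*sqrt(119) - 1*44 = I*sqrt(119) - 44 = -44 + I*sqrt(119)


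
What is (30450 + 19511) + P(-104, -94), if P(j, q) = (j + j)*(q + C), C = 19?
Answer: 65561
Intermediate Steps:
P(j, q) = 2*j*(19 + q) (P(j, q) = (j + j)*(q + 19) = (2*j)*(19 + q) = 2*j*(19 + q))
(30450 + 19511) + P(-104, -94) = (30450 + 19511) + 2*(-104)*(19 - 94) = 49961 + 2*(-104)*(-75) = 49961 + 15600 = 65561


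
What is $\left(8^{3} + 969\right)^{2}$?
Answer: $2193361$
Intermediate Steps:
$\left(8^{3} + 969\right)^{2} = \left(512 + 969\right)^{2} = 1481^{2} = 2193361$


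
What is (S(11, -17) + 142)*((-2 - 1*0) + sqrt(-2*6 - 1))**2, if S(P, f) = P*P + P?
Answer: 274*(2 - I*sqrt(13))**2 ≈ -2466.0 - 3951.7*I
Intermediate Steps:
S(P, f) = P + P**2 (S(P, f) = P**2 + P = P + P**2)
(S(11, -17) + 142)*((-2 - 1*0) + sqrt(-2*6 - 1))**2 = (11*(1 + 11) + 142)*((-2 - 1*0) + sqrt(-2*6 - 1))**2 = (11*12 + 142)*((-2 + 0) + sqrt(-12 - 1))**2 = (132 + 142)*(-2 + sqrt(-13))**2 = 274*(-2 + I*sqrt(13))**2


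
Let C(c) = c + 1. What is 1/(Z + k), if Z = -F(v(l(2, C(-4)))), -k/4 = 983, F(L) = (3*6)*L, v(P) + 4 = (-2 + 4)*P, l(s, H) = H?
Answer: -1/3752 ≈ -0.00026652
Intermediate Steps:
C(c) = 1 + c
v(P) = -4 + 2*P (v(P) = -4 + (-2 + 4)*P = -4 + 2*P)
F(L) = 18*L
k = -3932 (k = -4*983 = -3932)
Z = 180 (Z = -18*(-4 + 2*(1 - 4)) = -18*(-4 + 2*(-3)) = -18*(-4 - 6) = -18*(-10) = -1*(-180) = 180)
1/(Z + k) = 1/(180 - 3932) = 1/(-3752) = -1/3752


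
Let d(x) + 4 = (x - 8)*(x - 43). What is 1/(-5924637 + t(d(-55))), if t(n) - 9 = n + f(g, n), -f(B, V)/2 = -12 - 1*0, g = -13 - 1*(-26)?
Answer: -1/5918434 ≈ -1.6896e-7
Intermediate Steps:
g = 13 (g = -13 + 26 = 13)
f(B, V) = 24 (f(B, V) = -2*(-12 - 1*0) = -2*(-12 + 0) = -2*(-12) = 24)
d(x) = -4 + (-43 + x)*(-8 + x) (d(x) = -4 + (x - 8)*(x - 43) = -4 + (-8 + x)*(-43 + x) = -4 + (-43 + x)*(-8 + x))
t(n) = 33 + n (t(n) = 9 + (n + 24) = 9 + (24 + n) = 33 + n)
1/(-5924637 + t(d(-55))) = 1/(-5924637 + (33 + (340 + (-55)² - 51*(-55)))) = 1/(-5924637 + (33 + (340 + 3025 + 2805))) = 1/(-5924637 + (33 + 6170)) = 1/(-5924637 + 6203) = 1/(-5918434) = -1/5918434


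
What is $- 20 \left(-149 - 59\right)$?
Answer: $4160$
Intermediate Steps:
$- 20 \left(-149 - 59\right) = \left(-20\right) \left(-208\right) = 4160$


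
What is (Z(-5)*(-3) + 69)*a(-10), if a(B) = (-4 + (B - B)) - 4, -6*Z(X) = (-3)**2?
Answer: -588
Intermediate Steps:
Z(X) = -3/2 (Z(X) = -1/6*(-3)**2 = -1/6*9 = -3/2)
a(B) = -8 (a(B) = (-4 + 0) - 4 = -4 - 4 = -8)
(Z(-5)*(-3) + 69)*a(-10) = (-3/2*(-3) + 69)*(-8) = (9/2 + 69)*(-8) = (147/2)*(-8) = -588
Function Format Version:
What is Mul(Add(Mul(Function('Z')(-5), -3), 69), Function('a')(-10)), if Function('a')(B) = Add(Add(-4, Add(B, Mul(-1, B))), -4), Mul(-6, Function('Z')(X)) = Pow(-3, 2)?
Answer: -588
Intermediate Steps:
Function('Z')(X) = Rational(-3, 2) (Function('Z')(X) = Mul(Rational(-1, 6), Pow(-3, 2)) = Mul(Rational(-1, 6), 9) = Rational(-3, 2))
Function('a')(B) = -8 (Function('a')(B) = Add(Add(-4, 0), -4) = Add(-4, -4) = -8)
Mul(Add(Mul(Function('Z')(-5), -3), 69), Function('a')(-10)) = Mul(Add(Mul(Rational(-3, 2), -3), 69), -8) = Mul(Add(Rational(9, 2), 69), -8) = Mul(Rational(147, 2), -8) = -588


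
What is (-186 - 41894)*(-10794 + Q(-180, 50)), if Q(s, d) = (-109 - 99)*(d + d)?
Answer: 1329475520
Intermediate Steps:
Q(s, d) = -416*d
(-186 - 41894)*(-10794 + Q(-180, 50)) = (-186 - 41894)*(-10794 - 416*50) = -42080*(-10794 - 20800) = -42080*(-31594) = 1329475520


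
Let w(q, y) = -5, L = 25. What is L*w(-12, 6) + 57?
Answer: -68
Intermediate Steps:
L*w(-12, 6) + 57 = 25*(-5) + 57 = -125 + 57 = -68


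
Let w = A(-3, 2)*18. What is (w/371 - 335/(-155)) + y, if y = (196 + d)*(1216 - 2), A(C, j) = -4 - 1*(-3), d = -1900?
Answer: -23791588357/11501 ≈ -2.0687e+6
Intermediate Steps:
A(C, j) = -1 (A(C, j) = -4 + 3 = -1)
y = -2068656 (y = (196 - 1900)*(1216 - 2) = -1704*1214 = -2068656)
w = -18 (w = -1*18 = -18)
(w/371 - 335/(-155)) + y = (-18/371 - 335/(-155)) - 2068656 = (-18*1/371 - 335*(-1/155)) - 2068656 = (-18/371 + 67/31) - 2068656 = 24299/11501 - 2068656 = -23791588357/11501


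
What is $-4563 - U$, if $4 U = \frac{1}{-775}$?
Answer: $- \frac{14145299}{3100} \approx -4563.0$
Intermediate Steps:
$U = - \frac{1}{3100}$ ($U = \frac{1}{4 \left(-775\right)} = \frac{1}{4} \left(- \frac{1}{775}\right) = - \frac{1}{3100} \approx -0.00032258$)
$-4563 - U = -4563 - - \frac{1}{3100} = -4563 + \frac{1}{3100} = - \frac{14145299}{3100}$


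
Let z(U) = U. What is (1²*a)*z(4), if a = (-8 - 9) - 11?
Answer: -112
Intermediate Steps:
a = -28 (a = -17 - 11 = -28)
(1²*a)*z(4) = (1²*(-28))*4 = (1*(-28))*4 = -28*4 = -112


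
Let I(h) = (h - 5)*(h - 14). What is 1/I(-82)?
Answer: 1/8352 ≈ 0.00011973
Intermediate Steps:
I(h) = (-14 + h)*(-5 + h) (I(h) = (-5 + h)*(-14 + h) = (-14 + h)*(-5 + h))
1/I(-82) = 1/(70 + (-82)² - 19*(-82)) = 1/(70 + 6724 + 1558) = 1/8352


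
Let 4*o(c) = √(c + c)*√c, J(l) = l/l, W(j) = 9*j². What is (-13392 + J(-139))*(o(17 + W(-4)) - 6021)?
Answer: 80627211 - 2155951*√2/4 ≈ 7.9865e+7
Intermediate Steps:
J(l) = 1
o(c) = c*√2/4 (o(c) = (√(c + c)*√c)/4 = (√(2*c)*√c)/4 = ((√2*√c)*√c)/4 = (c*√2)/4 = c*√2/4)
(-13392 + J(-139))*(o(17 + W(-4)) - 6021) = (-13392 + 1)*((17 + 9*(-4)²)*√2/4 - 6021) = -13391*((17 + 9*16)*√2/4 - 6021) = -13391*((17 + 144)*√2/4 - 6021) = -13391*((¼)*161*√2 - 6021) = -13391*(161*√2/4 - 6021) = -13391*(-6021 + 161*√2/4) = 80627211 - 2155951*√2/4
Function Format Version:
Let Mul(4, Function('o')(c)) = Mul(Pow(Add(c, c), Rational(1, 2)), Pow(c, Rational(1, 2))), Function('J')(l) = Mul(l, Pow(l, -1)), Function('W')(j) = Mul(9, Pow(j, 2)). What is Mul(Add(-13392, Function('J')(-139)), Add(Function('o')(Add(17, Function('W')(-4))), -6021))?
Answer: Add(80627211, Mul(Rational(-2155951, 4), Pow(2, Rational(1, 2)))) ≈ 7.9865e+7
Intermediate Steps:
Function('J')(l) = 1
Function('o')(c) = Mul(Rational(1, 4), c, Pow(2, Rational(1, 2))) (Function('o')(c) = Mul(Rational(1, 4), Mul(Pow(Add(c, c), Rational(1, 2)), Pow(c, Rational(1, 2)))) = Mul(Rational(1, 4), Mul(Pow(Mul(2, c), Rational(1, 2)), Pow(c, Rational(1, 2)))) = Mul(Rational(1, 4), Mul(Mul(Pow(2, Rational(1, 2)), Pow(c, Rational(1, 2))), Pow(c, Rational(1, 2)))) = Mul(Rational(1, 4), Mul(c, Pow(2, Rational(1, 2)))) = Mul(Rational(1, 4), c, Pow(2, Rational(1, 2))))
Mul(Add(-13392, Function('J')(-139)), Add(Function('o')(Add(17, Function('W')(-4))), -6021)) = Mul(Add(-13392, 1), Add(Mul(Rational(1, 4), Add(17, Mul(9, Pow(-4, 2))), Pow(2, Rational(1, 2))), -6021)) = Mul(-13391, Add(Mul(Rational(1, 4), Add(17, Mul(9, 16)), Pow(2, Rational(1, 2))), -6021)) = Mul(-13391, Add(Mul(Rational(1, 4), Add(17, 144), Pow(2, Rational(1, 2))), -6021)) = Mul(-13391, Add(Mul(Rational(1, 4), 161, Pow(2, Rational(1, 2))), -6021)) = Mul(-13391, Add(Mul(Rational(161, 4), Pow(2, Rational(1, 2))), -6021)) = Mul(-13391, Add(-6021, Mul(Rational(161, 4), Pow(2, Rational(1, 2))))) = Add(80627211, Mul(Rational(-2155951, 4), Pow(2, Rational(1, 2))))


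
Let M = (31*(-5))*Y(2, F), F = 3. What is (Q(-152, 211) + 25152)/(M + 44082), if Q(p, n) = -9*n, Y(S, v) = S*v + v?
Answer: 7751/14229 ≈ 0.54473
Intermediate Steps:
Y(S, v) = v + S*v
M = -1395 (M = (31*(-5))*(3*(1 + 2)) = -465*3 = -155*9 = -1395)
(Q(-152, 211) + 25152)/(M + 44082) = (-9*211 + 25152)/(-1395 + 44082) = (-1899 + 25152)/42687 = 23253*(1/42687) = 7751/14229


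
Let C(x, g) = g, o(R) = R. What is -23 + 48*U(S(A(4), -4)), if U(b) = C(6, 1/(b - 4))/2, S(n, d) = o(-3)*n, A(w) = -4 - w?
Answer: -109/5 ≈ -21.800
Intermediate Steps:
S(n, d) = -3*n
U(b) = 1/(2*(-4 + b)) (U(b) = 1/((b - 4)*2) = (½)/(-4 + b) = 1/(2*(-4 + b)))
-23 + 48*U(S(A(4), -4)) = -23 + 48*(1/(2*(-4 - 3*(-4 - 1*4)))) = -23 + 48*(1/(2*(-4 - 3*(-4 - 4)))) = -23 + 48*(1/(2*(-4 - 3*(-8)))) = -23 + 48*(1/(2*(-4 + 24))) = -23 + 48*((½)/20) = -23 + 48*((½)*(1/20)) = -23 + 48*(1/40) = -23 + 6/5 = -109/5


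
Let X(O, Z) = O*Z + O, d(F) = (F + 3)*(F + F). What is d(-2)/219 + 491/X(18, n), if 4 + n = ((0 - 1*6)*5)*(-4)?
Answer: 33035/153738 ≈ 0.21488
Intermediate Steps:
d(F) = 2*F*(3 + F) (d(F) = (3 + F)*(2*F) = 2*F*(3 + F))
n = 116 (n = -4 + ((0 - 1*6)*5)*(-4) = -4 + ((0 - 6)*5)*(-4) = -4 - 6*5*(-4) = -4 - 30*(-4) = -4 + 120 = 116)
X(O, Z) = O + O*Z
d(-2)/219 + 491/X(18, n) = (2*(-2)*(3 - 2))/219 + 491/((18*(1 + 116))) = (2*(-2)*1)*(1/219) + 491/((18*117)) = -4*1/219 + 491/2106 = -4/219 + 491*(1/2106) = -4/219 + 491/2106 = 33035/153738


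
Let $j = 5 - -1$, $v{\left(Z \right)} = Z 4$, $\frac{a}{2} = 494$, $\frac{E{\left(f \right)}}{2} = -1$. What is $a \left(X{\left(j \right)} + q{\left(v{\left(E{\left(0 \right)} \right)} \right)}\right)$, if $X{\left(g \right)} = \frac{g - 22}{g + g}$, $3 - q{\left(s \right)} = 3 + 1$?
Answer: $- \frac{6916}{3} \approx -2305.3$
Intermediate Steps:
$E{\left(f \right)} = -2$ ($E{\left(f \right)} = 2 \left(-1\right) = -2$)
$a = 988$ ($a = 2 \cdot 494 = 988$)
$v{\left(Z \right)} = 4 Z$
$q{\left(s \right)} = -1$ ($q{\left(s \right)} = 3 - \left(3 + 1\right) = 3 - 4 = -1$)
$j = 6$ ($j = 5 + 1 = 6$)
$X{\left(g \right)} = \frac{-22 + g}{2 g}$
$a \left(X{\left(j \right)} + q{\left(v{\left(E{\left(0 \right)} \right)} \right)}\right) = 988 \left(\frac{-22 + 6}{2 \cdot 6} - 1\right) = 988 \left(\frac{1}{2} \cdot \frac{1}{6} \left(-16\right) - 1\right) = 988 \left(- \frac{4}{3} - 1\right) = 988 \left(- \frac{7}{3}\right) = - \frac{6916}{3}$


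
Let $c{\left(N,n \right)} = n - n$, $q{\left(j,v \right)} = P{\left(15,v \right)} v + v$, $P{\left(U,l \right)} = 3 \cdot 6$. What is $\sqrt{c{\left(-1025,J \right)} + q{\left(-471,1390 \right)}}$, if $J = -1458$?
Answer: $\sqrt{26410} \approx 162.51$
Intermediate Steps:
$P{\left(U,l \right)} = 18$
$q{\left(j,v \right)} = 19 v$ ($q{\left(j,v \right)} = 18 v + v = 19 v$)
$c{\left(N,n \right)} = 0$
$\sqrt{c{\left(-1025,J \right)} + q{\left(-471,1390 \right)}} = \sqrt{0 + 19 \cdot 1390} = \sqrt{0 + 26410} = \sqrt{26410}$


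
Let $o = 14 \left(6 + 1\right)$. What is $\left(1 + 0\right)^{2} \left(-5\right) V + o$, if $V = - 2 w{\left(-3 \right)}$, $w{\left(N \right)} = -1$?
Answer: $88$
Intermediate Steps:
$o = 98$ ($o = 14 \cdot 7 = 98$)
$V = 2$ ($V = \left(-2\right) \left(-1\right) = 2$)
$\left(1 + 0\right)^{2} \left(-5\right) V + o = \left(1 + 0\right)^{2} \left(-5\right) 2 + 98 = 1^{2} \left(-5\right) 2 + 98 = 1 \left(-5\right) 2 + 98 = \left(-5\right) 2 + 98 = -10 + 98 = 88$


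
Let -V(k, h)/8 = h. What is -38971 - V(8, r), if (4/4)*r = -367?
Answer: -41907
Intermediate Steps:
r = -367
V(k, h) = -8*h
-38971 - V(8, r) = -38971 - (-8)*(-367) = -38971 - 1*2936 = -38971 - 2936 = -41907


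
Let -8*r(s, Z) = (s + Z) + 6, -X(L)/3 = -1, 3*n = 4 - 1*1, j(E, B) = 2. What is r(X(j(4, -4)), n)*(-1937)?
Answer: 9685/4 ≈ 2421.3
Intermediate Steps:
n = 1 (n = (4 - 1*1)/3 = (4 - 1)/3 = (⅓)*3 = 1)
X(L) = 3 (X(L) = -3*(-1) = 3)
r(s, Z) = -¾ - Z/8 - s/8 (r(s, Z) = -((s + Z) + 6)/8 = -((Z + s) + 6)/8 = -(6 + Z + s)/8 = -¾ - Z/8 - s/8)
r(X(j(4, -4)), n)*(-1937) = (-¾ - ⅛*1 - ⅛*3)*(-1937) = (-¾ - ⅛ - 3/8)*(-1937) = -5/4*(-1937) = 9685/4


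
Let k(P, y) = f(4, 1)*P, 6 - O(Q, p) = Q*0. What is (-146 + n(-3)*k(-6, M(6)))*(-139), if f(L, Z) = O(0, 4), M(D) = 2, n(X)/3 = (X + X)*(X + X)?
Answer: 560726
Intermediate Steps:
O(Q, p) = 6 (O(Q, p) = 6 - Q*0 = 6 - 1*0 = 6 + 0 = 6)
n(X) = 12*X² (n(X) = 3*((X + X)*(X + X)) = 3*((2*X)*(2*X)) = 3*(4*X²) = 12*X²)
f(L, Z) = 6
k(P, y) = 6*P
(-146 + n(-3)*k(-6, M(6)))*(-139) = (-146 + (12*(-3)²)*(6*(-6)))*(-139) = (-146 + (12*9)*(-36))*(-139) = (-146 + 108*(-36))*(-139) = (-146 - 3888)*(-139) = -4034*(-139) = 560726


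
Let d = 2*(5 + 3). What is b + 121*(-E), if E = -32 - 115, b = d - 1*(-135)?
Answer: 17938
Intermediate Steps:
d = 16 (d = 2*8 = 16)
b = 151 (b = 16 - 1*(-135) = 16 + 135 = 151)
E = -147
b + 121*(-E) = 151 + 121*(-1*(-147)) = 151 + 121*147 = 151 + 17787 = 17938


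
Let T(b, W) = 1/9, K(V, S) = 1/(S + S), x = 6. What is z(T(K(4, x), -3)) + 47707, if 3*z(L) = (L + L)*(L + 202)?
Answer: 11596439/243 ≈ 47722.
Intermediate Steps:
K(V, S) = 1/(2*S)
T(b, W) = ⅑
z(L) = 2*L*(202 + L)/3 (z(L) = ((L + L)*(L + 202))/3 = ((2*L)*(202 + L))/3 = (2*L*(202 + L))/3 = 2*L*(202 + L)/3)
z(T(K(4, x), -3)) + 47707 = (⅔)*(⅑)*(202 + ⅑) + 47707 = (⅔)*(⅑)*(1819/9) + 47707 = 3638/243 + 47707 = 11596439/243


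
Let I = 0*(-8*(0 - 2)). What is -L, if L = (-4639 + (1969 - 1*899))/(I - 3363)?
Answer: -3569/3363 ≈ -1.0613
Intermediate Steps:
I = 0 (I = 0*(-8*(-2)) = 0*16 = 0)
L = 3569/3363 (L = (-4639 + (1969 - 1*899))/(0 - 3363) = (-4639 + (1969 - 899))/(-3363) = (-4639 + 1070)*(-1/3363) = -3569*(-1/3363) = 3569/3363 ≈ 1.0613)
-L = -1*3569/3363 = -3569/3363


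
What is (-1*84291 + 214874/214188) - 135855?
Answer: -23576208287/107094 ≈ -2.2015e+5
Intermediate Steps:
(-1*84291 + 214874/214188) - 135855 = (-84291 + 214874*(1/214188)) - 135855 = (-84291 + 107437/107094) - 135855 = -9026952917/107094 - 135855 = -23576208287/107094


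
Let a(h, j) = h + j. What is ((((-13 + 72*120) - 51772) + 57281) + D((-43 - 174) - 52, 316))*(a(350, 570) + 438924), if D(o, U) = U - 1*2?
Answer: 6355745800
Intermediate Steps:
D(o, U) = -2 + U (D(o, U) = U - 2 = -2 + U)
((((-13 + 72*120) - 51772) + 57281) + D((-43 - 174) - 52, 316))*(a(350, 570) + 438924) = ((((-13 + 72*120) - 51772) + 57281) + (-2 + 316))*((350 + 570) + 438924) = ((((-13 + 8640) - 51772) + 57281) + 314)*(920 + 438924) = (((8627 - 51772) + 57281) + 314)*439844 = ((-43145 + 57281) + 314)*439844 = (14136 + 314)*439844 = 14450*439844 = 6355745800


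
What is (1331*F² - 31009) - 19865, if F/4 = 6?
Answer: 715782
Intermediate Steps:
F = 24 (F = 4*6 = 24)
(1331*F² - 31009) - 19865 = (1331*24² - 31009) - 19865 = (1331*576 - 31009) - 19865 = (766656 - 31009) - 19865 = 735647 - 19865 = 715782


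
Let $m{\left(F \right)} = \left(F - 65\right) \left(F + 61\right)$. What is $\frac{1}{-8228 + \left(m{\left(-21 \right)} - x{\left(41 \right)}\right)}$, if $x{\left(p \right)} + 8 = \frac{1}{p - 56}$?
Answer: $- \frac{15}{174899} \approx -8.5764 \cdot 10^{-5}$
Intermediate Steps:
$x{\left(p \right)} = -8 + \frac{1}{-56 + p}$ ($x{\left(p \right)} = -8 + \frac{1}{p - 56} = -8 + \frac{1}{-56 + p}$)
$m{\left(F \right)} = \left(-65 + F\right) \left(61 + F\right)$
$\frac{1}{-8228 + \left(m{\left(-21 \right)} - x{\left(41 \right)}\right)} = \frac{1}{-8228 - \left(3440 + \frac{449 - 328}{-56 + 41}\right)} = \frac{1}{-8228 + \left(\left(-3965 + 441 + 84\right) - \frac{449 - 328}{-15}\right)} = \frac{1}{-8228 - \left(3440 - \frac{121}{15}\right)} = \frac{1}{-8228 - \frac{51479}{15}} = \frac{1}{- \frac{174899}{15}} = - \frac{15}{174899}$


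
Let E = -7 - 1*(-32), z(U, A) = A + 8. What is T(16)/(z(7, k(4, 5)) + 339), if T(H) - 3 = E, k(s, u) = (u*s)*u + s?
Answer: 28/451 ≈ 0.062084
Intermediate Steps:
k(s, u) = s + s*u² (k(s, u) = (s*u)*u + s = s*u² + s = s + s*u²)
z(U, A) = 8 + A
E = 25 (E = -7 + 32 = 25)
T(H) = 28 (T(H) = 3 + 25 = 28)
T(16)/(z(7, k(4, 5)) + 339) = 28/((8 + 4*(1 + 5²)) + 339) = 28/((8 + 4*(1 + 25)) + 339) = 28/((8 + 4*26) + 339) = 28/((8 + 104) + 339) = 28/(112 + 339) = 28/451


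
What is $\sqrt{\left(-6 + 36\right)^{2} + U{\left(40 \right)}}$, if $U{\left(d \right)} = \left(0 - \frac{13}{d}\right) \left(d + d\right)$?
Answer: $\sqrt{874} \approx 29.563$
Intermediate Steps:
$U{\left(d \right)} = -26$ ($U{\left(d \right)} = - \frac{13}{d} 2 d = -26$)
$\sqrt{\left(-6 + 36\right)^{2} + U{\left(40 \right)}} = \sqrt{\left(-6 + 36\right)^{2} - 26} = \sqrt{30^{2} - 26} = \sqrt{900 - 26} = \sqrt{874}$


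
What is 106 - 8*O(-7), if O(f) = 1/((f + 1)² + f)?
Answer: 3066/29 ≈ 105.72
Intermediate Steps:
O(f) = 1/(f + (1 + f)²) (O(f) = 1/((1 + f)² + f) = 1/(f + (1 + f)²))
106 - 8*O(-7) = 106 - 8/(-7 + (1 - 7)²) = 106 - 8/(-7 + (-6)²) = 106 - 8/(-7 + 36) = 106 - 8/29 = 3066/29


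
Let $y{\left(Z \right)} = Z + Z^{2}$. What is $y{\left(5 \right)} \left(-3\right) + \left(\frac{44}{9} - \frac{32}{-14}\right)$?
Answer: $- \frac{5218}{63} \approx -82.825$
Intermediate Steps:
$y{\left(5 \right)} \left(-3\right) + \left(\frac{44}{9} - \frac{32}{-14}\right) = 5 \left(1 + 5\right) \left(-3\right) + \left(\frac{44}{9} - \frac{32}{-14}\right) = 5 \cdot 6 \left(-3\right) + \left(44 \cdot \frac{1}{9} - - \frac{16}{7}\right) = 30 \left(-3\right) + \left(\frac{44}{9} + \frac{16}{7}\right) = -90 + \frac{452}{63} = - \frac{5218}{63}$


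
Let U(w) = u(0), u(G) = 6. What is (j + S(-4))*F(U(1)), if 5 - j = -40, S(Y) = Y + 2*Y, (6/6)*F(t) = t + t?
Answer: 396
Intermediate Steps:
U(w) = 6
F(t) = 2*t (F(t) = t + t = 2*t)
S(Y) = 3*Y
j = 45 (j = 5 - 1*(-40) = 5 + 40 = 45)
(j + S(-4))*F(U(1)) = (45 + 3*(-4))*(2*6) = (45 - 12)*12 = 33*12 = 396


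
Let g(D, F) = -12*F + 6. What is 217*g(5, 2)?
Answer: -3906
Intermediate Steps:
g(D, F) = 6 - 12*F
217*g(5, 2) = 217*(6 - 12*2) = 217*(6 - 24) = 217*(-18) = -3906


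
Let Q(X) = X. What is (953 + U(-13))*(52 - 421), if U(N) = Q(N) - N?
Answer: -351657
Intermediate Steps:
U(N) = 0 (U(N) = N - N = 0)
(953 + U(-13))*(52 - 421) = (953 + 0)*(52 - 421) = 953*(-369) = -351657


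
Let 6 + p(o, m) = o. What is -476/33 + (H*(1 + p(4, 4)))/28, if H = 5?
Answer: -13493/924 ≈ -14.603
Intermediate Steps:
p(o, m) = -6 + o
-476/33 + (H*(1 + p(4, 4)))/28 = -476/33 + (5*(1 + (-6 + 4)))/28 = -476*1/33 + (5*(1 - 2))*(1/28) = -476/33 + (5*(-1))*(1/28) = -476/33 - 5*1/28 = -476/33 - 5/28 = -13493/924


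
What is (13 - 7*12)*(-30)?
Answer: 2130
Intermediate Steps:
(13 - 7*12)*(-30) = (13 - 84)*(-30) = -71*(-30) = 2130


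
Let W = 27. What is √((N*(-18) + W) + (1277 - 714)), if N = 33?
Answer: 2*I ≈ 2.0*I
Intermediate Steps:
√((N*(-18) + W) + (1277 - 714)) = √((33*(-18) + 27) + (1277 - 714)) = √((-594 + 27) + 563) = √(-567 + 563) = √(-4) = 2*I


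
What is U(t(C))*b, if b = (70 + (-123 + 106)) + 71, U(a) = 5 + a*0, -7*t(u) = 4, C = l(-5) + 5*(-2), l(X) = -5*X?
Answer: 620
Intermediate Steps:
C = 15 (C = -5*(-5) + 5*(-2) = 25 - 10 = 15)
t(u) = -4/7 (t(u) = -1/7*4 = -4/7)
U(a) = 5 (U(a) = 5 + 0 = 5)
b = 124 (b = (70 - 17) + 71 = 53 + 71 = 124)
U(t(C))*b = 5*124 = 620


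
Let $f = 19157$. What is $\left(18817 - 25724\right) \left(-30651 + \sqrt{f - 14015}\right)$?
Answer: $211706457 - 6907 \sqrt{5142} \approx 2.1121 \cdot 10^{8}$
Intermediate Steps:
$\left(18817 - 25724\right) \left(-30651 + \sqrt{f - 14015}\right) = \left(18817 - 25724\right) \left(-30651 + \sqrt{19157 - 14015}\right) = - 6907 \left(-30651 + \sqrt{5142}\right) = 211706457 - 6907 \sqrt{5142}$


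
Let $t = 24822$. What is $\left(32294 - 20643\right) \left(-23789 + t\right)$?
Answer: $12035483$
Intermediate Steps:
$\left(32294 - 20643\right) \left(-23789 + t\right) = \left(32294 - 20643\right) \left(-23789 + 24822\right) = 11651 \cdot 1033 = 12035483$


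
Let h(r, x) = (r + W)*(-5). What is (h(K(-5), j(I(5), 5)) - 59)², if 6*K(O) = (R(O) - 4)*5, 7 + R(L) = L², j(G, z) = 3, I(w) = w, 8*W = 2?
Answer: 2024929/144 ≈ 14062.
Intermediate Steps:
W = ¼ (W = (⅛)*2 = ¼ ≈ 0.25000)
R(L) = -7 + L²
K(O) = -55/6 + 5*O²/6 (K(O) = (((-7 + O²) - 4)*5)/6 = ((-11 + O²)*5)/6 = (-55 + 5*O²)/6 = -55/6 + 5*O²/6)
h(r, x) = -5/4 - 5*r (h(r, x) = (r + ¼)*(-5) = (¼ + r)*(-5) = -5/4 - 5*r)
(h(K(-5), j(I(5), 5)) - 59)² = ((-5/4 - 5*(-55/6 + (⅚)*(-5)²)) - 59)² = ((-5/4 - 5*(-55/6 + (⅚)*25)) - 59)² = ((-5/4 - 5*(-55/6 + 125/6)) - 59)² = ((-5/4 - 5*35/3) - 59)² = ((-5/4 - 175/3) - 59)² = (-715/12 - 59)² = (-1423/12)² = 2024929/144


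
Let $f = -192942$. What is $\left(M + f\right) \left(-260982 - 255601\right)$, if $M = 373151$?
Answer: $-93092905847$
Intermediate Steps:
$\left(M + f\right) \left(-260982 - 255601\right) = \left(373151 - 192942\right) \left(-260982 - 255601\right) = 180209 \left(-516583\right) = -93092905847$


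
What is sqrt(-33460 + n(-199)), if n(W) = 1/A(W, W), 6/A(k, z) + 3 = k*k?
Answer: I*sqrt(241743)/3 ≈ 163.89*I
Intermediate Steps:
A(k, z) = 6/(-3 + k**2) (A(k, z) = 6/(-3 + k*k) = 6/(-3 + k**2))
n(W) = -1/2 + W**2/6 (n(W) = 1/(6/(-3 + W**2)) = -1/2 + W**2/6)
sqrt(-33460 + n(-199)) = sqrt(-33460 + (-1/2 + (1/6)*(-199)**2)) = sqrt(-33460 + (-1/2 + (1/6)*39601)) = sqrt(-33460 + (-1/2 + 39601/6)) = sqrt(-33460 + 19799/3) = sqrt(-80581/3) = I*sqrt(241743)/3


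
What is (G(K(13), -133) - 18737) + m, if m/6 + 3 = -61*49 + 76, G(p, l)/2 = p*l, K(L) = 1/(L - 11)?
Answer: -36366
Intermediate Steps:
K(L) = 1/(-11 + L)
G(p, l) = 2*l*p (G(p, l) = 2*(p*l) = 2*(l*p) = 2*l*p)
m = -17496 (m = -18 + 6*(-61*49 + 76) = -18 + 6*(-2989 + 76) = -18 + 6*(-2913) = -18 - 17478 = -17496)
(G(K(13), -133) - 18737) + m = (2*(-133)/(-11 + 13) - 18737) - 17496 = (2*(-133)/2 - 18737) - 17496 = (2*(-133)*(1/2) - 18737) - 17496 = (-133 - 18737) - 17496 = -18870 - 17496 = -36366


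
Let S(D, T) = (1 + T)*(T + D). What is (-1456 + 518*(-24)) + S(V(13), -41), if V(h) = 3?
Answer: -12368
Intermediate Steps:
S(D, T) = (1 + T)*(D + T)
(-1456 + 518*(-24)) + S(V(13), -41) = (-1456 + 518*(-24)) + (3 - 41 + (-41)**2 + 3*(-41)) = (-1456 - 12432) + (3 - 41 + 1681 - 123) = -13888 + 1520 = -12368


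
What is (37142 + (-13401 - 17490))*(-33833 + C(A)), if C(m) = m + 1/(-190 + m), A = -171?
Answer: -4038621405/19 ≈ -2.1256e+8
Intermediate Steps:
(37142 + (-13401 - 17490))*(-33833 + C(A)) = (37142 + (-13401 - 17490))*(-33833 + (1 + (-171)² - 190*(-171))/(-190 - 171)) = (37142 - 30891)*(-33833 + (1 + 29241 + 32490)/(-361)) = 6251*(-33833 - 1/361*61732) = 6251*(-33833 - 61732/361) = 6251*(-12275445/361) = -4038621405/19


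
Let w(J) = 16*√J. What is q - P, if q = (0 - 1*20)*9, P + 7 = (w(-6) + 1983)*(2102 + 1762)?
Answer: -7662485 - 61824*I*√6 ≈ -7.6625e+6 - 1.5144e+5*I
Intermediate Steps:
P = 7662305 + 61824*I*√6 (P = -7 + (16*√(-6) + 1983)*(2102 + 1762) = -7 + (16*(I*√6) + 1983)*3864 = -7 + (16*I*√6 + 1983)*3864 = -7 + (1983 + 16*I*√6)*3864 = -7 + (7662312 + 61824*I*√6) = 7662305 + 61824*I*√6 ≈ 7.6623e+6 + 1.5144e+5*I)
q = -180 (q = (0 - 20)*9 = -20*9 = -180)
q - P = -180 - (7662305 + 61824*I*√6) = -180 + (-7662305 - 61824*I*√6) = -7662485 - 61824*I*√6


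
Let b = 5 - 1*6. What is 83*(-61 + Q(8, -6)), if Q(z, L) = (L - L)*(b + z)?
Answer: -5063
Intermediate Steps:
b = -1 (b = 5 - 6 = -1)
Q(z, L) = 0 (Q(z, L) = (L - L)*(-1 + z) = 0*(-1 + z) = 0)
83*(-61 + Q(8, -6)) = 83*(-61 + 0) = 83*(-61) = -5063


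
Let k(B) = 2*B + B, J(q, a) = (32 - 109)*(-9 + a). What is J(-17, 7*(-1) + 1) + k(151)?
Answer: 1608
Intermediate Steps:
J(q, a) = 693 - 77*a (J(q, a) = -77*(-9 + a) = 693 - 77*a)
k(B) = 3*B
J(-17, 7*(-1) + 1) + k(151) = (693 - 77*(7*(-1) + 1)) + 3*151 = (693 - 77*(-7 + 1)) + 453 = (693 - 77*(-6)) + 453 = (693 + 462) + 453 = 1155 + 453 = 1608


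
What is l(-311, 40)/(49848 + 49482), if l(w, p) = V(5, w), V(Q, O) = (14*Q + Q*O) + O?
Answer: -898/49665 ≈ -0.018081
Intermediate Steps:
V(Q, O) = O + 14*Q + O*Q (V(Q, O) = (14*Q + O*Q) + O = O + 14*Q + O*Q)
l(w, p) = 70 + 6*w (l(w, p) = w + 14*5 + w*5 = w + 70 + 5*w = 70 + 6*w)
l(-311, 40)/(49848 + 49482) = (70 + 6*(-311))/(49848 + 49482) = (70 - 1866)/99330 = -1796*1/99330 = -898/49665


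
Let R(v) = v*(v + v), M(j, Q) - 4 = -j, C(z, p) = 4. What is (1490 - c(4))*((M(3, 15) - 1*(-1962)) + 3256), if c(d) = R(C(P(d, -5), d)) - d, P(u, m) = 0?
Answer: 7630178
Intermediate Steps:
M(j, Q) = 4 - j
R(v) = 2*v**2 (R(v) = v*(2*v) = 2*v**2)
c(d) = 32 - d (c(d) = 2*4**2 - d = 2*16 - d = 32 - d)
(1490 - c(4))*((M(3, 15) - 1*(-1962)) + 3256) = (1490 - (32 - 1*4))*(((4 - 1*3) - 1*(-1962)) + 3256) = (1490 - (32 - 4))*(((4 - 3) + 1962) + 3256) = (1490 - 1*28)*((1 + 1962) + 3256) = (1490 - 28)*(1963 + 3256) = 1462*5219 = 7630178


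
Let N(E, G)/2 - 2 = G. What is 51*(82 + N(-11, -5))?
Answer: 3876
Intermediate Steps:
N(E, G) = 4 + 2*G
51*(82 + N(-11, -5)) = 51*(82 + (4 + 2*(-5))) = 51*(82 + (4 - 10)) = 51*(82 - 6) = 51*76 = 3876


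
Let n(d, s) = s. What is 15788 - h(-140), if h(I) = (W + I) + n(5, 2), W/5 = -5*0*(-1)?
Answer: 15926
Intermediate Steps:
W = 0 (W = 5*(-5*0*(-1)) = 5*(0*(-1)) = 5*0 = 0)
h(I) = 2 + I (h(I) = (0 + I) + 2 = I + 2 = 2 + I)
15788 - h(-140) = 15788 - (2 - 140) = 15788 - 1*(-138) = 15788 + 138 = 15926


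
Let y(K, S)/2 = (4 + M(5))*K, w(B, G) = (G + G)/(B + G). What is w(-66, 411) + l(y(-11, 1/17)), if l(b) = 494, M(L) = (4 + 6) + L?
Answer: 57084/115 ≈ 496.38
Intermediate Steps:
M(L) = 10 + L
w(B, G) = 2*G/(B + G) (w(B, G) = (2*G)/(B + G) = 2*G/(B + G))
y(K, S) = 38*K (y(K, S) = 2*((4 + (10 + 5))*K) = 2*((4 + 15)*K) = 2*(19*K) = 38*K)
w(-66, 411) + l(y(-11, 1/17)) = 2*411/(-66 + 411) + 494 = 2*411/345 + 494 = 2*411*(1/345) + 494 = 274/115 + 494 = 57084/115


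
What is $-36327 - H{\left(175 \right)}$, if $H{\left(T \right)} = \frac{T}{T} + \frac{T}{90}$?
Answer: $- \frac{653939}{18} \approx -36330.0$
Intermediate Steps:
$H{\left(T \right)} = 1 + \frac{T}{90}$ ($H{\left(T \right)} = 1 + T \frac{1}{90} = 1 + \frac{T}{90}$)
$-36327 - H{\left(175 \right)} = -36327 - \left(1 + \frac{1}{90} \cdot 175\right) = -36327 - \left(1 + \frac{35}{18}\right) = -36327 - \frac{53}{18} = - \frac{653939}{18}$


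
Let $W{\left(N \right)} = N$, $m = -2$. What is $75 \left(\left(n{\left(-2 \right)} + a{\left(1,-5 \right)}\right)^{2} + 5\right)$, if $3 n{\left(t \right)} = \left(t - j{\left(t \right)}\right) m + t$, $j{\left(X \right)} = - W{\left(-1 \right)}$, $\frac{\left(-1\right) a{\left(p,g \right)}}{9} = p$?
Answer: $\frac{14350}{3} \approx 4783.3$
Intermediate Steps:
$a{\left(p,g \right)} = - 9 p$
$j{\left(X \right)} = 1$ ($j{\left(X \right)} = \left(-1\right) \left(-1\right) = 1$)
$n{\left(t \right)} = \frac{2}{3} - \frac{t}{3}$ ($n{\left(t \right)} = \frac{\left(t - 1\right) \left(-2\right) + t}{3} = \frac{\left(-1 + t\right) \left(-2\right) + t}{3} = \frac{\left(2 - 2 t\right) + t}{3} = \frac{2 - t}{3} = \frac{2}{3} - \frac{t}{3}$)
$75 \left(\left(n{\left(-2 \right)} + a{\left(1,-5 \right)}\right)^{2} + 5\right) = 75 \left(\left(\left(\frac{2}{3} - - \frac{2}{3}\right) - 9\right)^{2} + 5\right) = 75 \left(\left(\left(\frac{2}{3} + \frac{2}{3}\right) - 9\right)^{2} + 5\right) = 75 \left(\left(\frac{4}{3} - 9\right)^{2} + 5\right) = 75 \left(\left(- \frac{23}{3}\right)^{2} + 5\right) = 75 \left(\frac{529}{9} + 5\right) = 75 \cdot \frac{574}{9} = \frac{14350}{3}$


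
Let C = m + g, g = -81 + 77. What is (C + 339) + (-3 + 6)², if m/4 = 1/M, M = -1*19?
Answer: 6532/19 ≈ 343.79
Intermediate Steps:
M = -19
g = -4
m = -4/19 (m = 4/(-19) = 4*(-1/19) = -4/19 ≈ -0.21053)
C = -80/19 (C = -4/19 - 4 = -80/19 ≈ -4.2105)
(C + 339) + (-3 + 6)² = (-80/19 + 339) + (-3 + 6)² = 6361/19 + 3² = 6361/19 + 9 = 6532/19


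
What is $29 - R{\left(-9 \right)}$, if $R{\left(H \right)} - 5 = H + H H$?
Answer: $-48$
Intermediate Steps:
$R{\left(H \right)} = 5 + H + H^{2}$ ($R{\left(H \right)} = 5 + \left(H + H H\right) = 5 + \left(H + H^{2}\right) = 5 + H + H^{2}$)
$29 - R{\left(-9 \right)} = 29 - \left(5 - 9 + \left(-9\right)^{2}\right) = 29 - \left(5 - 9 + 81\right) = 29 - 77 = -48$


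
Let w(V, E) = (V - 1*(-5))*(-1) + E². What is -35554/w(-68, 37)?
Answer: -17777/716 ≈ -24.828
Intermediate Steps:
w(V, E) = -5 + E² - V (w(V, E) = (V + 5)*(-1) + E² = (5 + V)*(-1) + E² = (-5 - V) + E² = -5 + E² - V)
-35554/w(-68, 37) = -35554/(-5 + 37² - 1*(-68)) = -35554/(-5 + 1369 + 68) = -35554/1432 = -35554*1/1432 = -17777/716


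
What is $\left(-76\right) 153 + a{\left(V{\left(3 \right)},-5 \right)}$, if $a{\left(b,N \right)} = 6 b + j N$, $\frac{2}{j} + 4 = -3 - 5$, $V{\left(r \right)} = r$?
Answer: $- \frac{69655}{6} \approx -11609.0$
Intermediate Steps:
$j = - \frac{1}{6}$ ($j = \frac{2}{-4 - 8} = \frac{2}{-12} = 2 \left(- \frac{1}{12}\right) = - \frac{1}{6} \approx -0.16667$)
$a{\left(b,N \right)} = 6 b - \frac{N}{6}$
$\left(-76\right) 153 + a{\left(V{\left(3 \right)},-5 \right)} = \left(-76\right) 153 + \left(6 \cdot 3 - - \frac{5}{6}\right) = -11628 + \left(18 + \frac{5}{6}\right) = -11628 + \frac{113}{6} = - \frac{69655}{6}$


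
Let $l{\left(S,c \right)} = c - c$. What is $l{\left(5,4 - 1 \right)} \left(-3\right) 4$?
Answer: $0$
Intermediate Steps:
$l{\left(S,c \right)} = 0$
$l{\left(5,4 - 1 \right)} \left(-3\right) 4 = 0 \left(-3\right) 4 = 0 \cdot 4 = 0$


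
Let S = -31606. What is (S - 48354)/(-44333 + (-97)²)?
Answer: 19990/8731 ≈ 2.2895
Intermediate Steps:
(S - 48354)/(-44333 + (-97)²) = (-31606 - 48354)/(-44333 + (-97)²) = -79960/(-44333 + 9409) = -79960/(-34924) = -79960*(-1/34924) = 19990/8731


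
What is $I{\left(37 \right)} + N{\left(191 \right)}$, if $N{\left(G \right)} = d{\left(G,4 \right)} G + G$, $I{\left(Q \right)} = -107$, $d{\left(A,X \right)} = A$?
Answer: $36565$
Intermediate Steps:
$N{\left(G \right)} = G + G^{2}$ ($N{\left(G \right)} = G G + G = G^{2} + G = G + G^{2}$)
$I{\left(37 \right)} + N{\left(191 \right)} = -107 + 191 \left(1 + 191\right) = -107 + 191 \cdot 192 = -107 + 36672 = 36565$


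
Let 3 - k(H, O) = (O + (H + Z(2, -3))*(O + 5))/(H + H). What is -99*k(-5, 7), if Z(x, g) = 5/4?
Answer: 396/5 ≈ 79.200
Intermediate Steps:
Z(x, g) = 5/4 (Z(x, g) = 5*(¼) = 5/4)
k(H, O) = 3 - (O + (5 + O)*(5/4 + H))/(2*H) (k(H, O) = 3 - (O + (H + 5/4)*(O + 5))/(H + H) = 3 - (O + (5/4 + H)*(5 + O))/(2*H) = 3 - (O + (5 + O)*(5/4 + H))*1/(2*H) = 3 - (O + (5 + O)*(5/4 + H))/(2*H))
-99*k(-5, 7) = -99*(-25 - 9*7 - 4*(-5)*(-1 + 7))/(8*(-5)) = -99*(-1)*(-25 - 63 - 4*(-5)*6)/(8*5) = -99*(-1)*(-25 - 63 + 120)/(8*5) = -99*(-1)*32/(8*5) = -99*(-⅘) = 396/5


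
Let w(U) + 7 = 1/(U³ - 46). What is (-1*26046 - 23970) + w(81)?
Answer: -26581972084/531395 ≈ -50023.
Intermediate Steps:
w(U) = -7 + 1/(-46 + U³) (w(U) = -7 + 1/(U³ - 46) = -7 + 1/(-46 + U³))
(-1*26046 - 23970) + w(81) = (-1*26046 - 23970) + (323 - 7*81³)/(-46 + 81³) = (-26046 - 23970) + (323 - 7*531441)/(-46 + 531441) = -50016 + (323 - 3720087)/531395 = -50016 + (1/531395)*(-3719764) = -50016 - 3719764/531395 = -26581972084/531395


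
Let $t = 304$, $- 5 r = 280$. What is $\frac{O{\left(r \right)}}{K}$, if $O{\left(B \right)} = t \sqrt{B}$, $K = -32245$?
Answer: $- \frac{608 i \sqrt{14}}{32245} \approx - 0.070551 i$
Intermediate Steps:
$r = -56$ ($r = \left(- \frac{1}{5}\right) 280 = -56$)
$O{\left(B \right)} = 304 \sqrt{B}$
$\frac{O{\left(r \right)}}{K} = \frac{304 \sqrt{-56}}{-32245} = 304 \cdot 2 i \sqrt{14} \left(- \frac{1}{32245}\right) = 608 i \sqrt{14} \left(- \frac{1}{32245}\right) = - \frac{608 i \sqrt{14}}{32245}$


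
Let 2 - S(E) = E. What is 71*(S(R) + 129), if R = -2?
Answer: 9443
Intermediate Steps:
S(E) = 2 - E
71*(S(R) + 129) = 71*((2 - 1*(-2)) + 129) = 71*((2 + 2) + 129) = 71*(4 + 129) = 71*133 = 9443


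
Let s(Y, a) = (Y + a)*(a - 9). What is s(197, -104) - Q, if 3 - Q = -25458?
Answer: -35970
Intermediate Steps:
Q = 25461 (Q = 3 - 1*(-25458) = 3 + 25458 = 25461)
s(Y, a) = (-9 + a)*(Y + a) (s(Y, a) = (Y + a)*(-9 + a) = (-9 + a)*(Y + a))
s(197, -104) - Q = ((-104)² - 9*197 - 9*(-104) + 197*(-104)) - 1*25461 = (10816 - 1773 + 936 - 20488) - 25461 = -10509 - 25461 = -35970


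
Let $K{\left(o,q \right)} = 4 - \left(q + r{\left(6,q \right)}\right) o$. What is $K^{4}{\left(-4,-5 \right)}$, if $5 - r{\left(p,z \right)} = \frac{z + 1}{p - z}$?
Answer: $\frac{12960000}{14641} \approx 885.19$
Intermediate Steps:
$r{\left(p,z \right)} = 5 - \frac{1 + z}{p - z}$ ($r{\left(p,z \right)} = 5 - \frac{z + 1}{p - z} = 5 - \frac{1 + z}{p - z}$)
$K{\left(o,q \right)} = 4 - o \left(q + \frac{29 - 6 q}{6 - q}\right)$ ($K{\left(o,q \right)} = 4 - \left(q + \frac{-1 - 6 q + 5 \cdot 6}{6 - q}\right) o = 4 - \left(q + \frac{-1 - 6 q + 30}{6 - q}\right) o = 4 - \left(q + \frac{29 - 6 q}{6 - q}\right) o = 4 - o \left(q + \frac{29 - 6 q}{6 - q}\right)$)
$K^{4}{\left(-4,-5 \right)} = \left(\frac{-24 + 4 \left(-5\right) + 29 \left(-4\right) - - 4 \left(-5\right)^{2}}{-6 - 5}\right)^{4} = \left(\frac{-24 - 20 - 116 - \left(-4\right) 25}{-11}\right)^{4} = \left(- \frac{-24 - 20 - 116 + 100}{11}\right)^{4} = \left(\left(- \frac{1}{11}\right) \left(-60\right)\right)^{4} = \left(\frac{60}{11}\right)^{4} = \frac{12960000}{14641}$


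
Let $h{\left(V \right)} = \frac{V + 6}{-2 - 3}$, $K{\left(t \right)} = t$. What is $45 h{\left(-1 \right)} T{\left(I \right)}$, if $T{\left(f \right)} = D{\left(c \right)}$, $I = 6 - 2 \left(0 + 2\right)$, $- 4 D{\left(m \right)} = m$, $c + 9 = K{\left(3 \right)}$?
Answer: $- \frac{135}{2} \approx -67.5$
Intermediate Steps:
$c = -6$ ($c = -9 + 3 = -6$)
$h{\left(V \right)} = - \frac{6}{5} - \frac{V}{5}$ ($h{\left(V \right)} = \frac{6 + V}{-5} = \left(6 + V\right) \left(- \frac{1}{5}\right) = - \frac{6}{5} - \frac{V}{5}$)
$D{\left(m \right)} = - \frac{m}{4}$
$I = 2$ ($I = 6 - 4 = 2$)
$T{\left(f \right)} = \frac{3}{2}$ ($T{\left(f \right)} = \left(- \frac{1}{4}\right) \left(-6\right) = \frac{3}{2}$)
$45 h{\left(-1 \right)} T{\left(I \right)} = 45 \left(- \frac{6}{5} - - \frac{1}{5}\right) \frac{3}{2} = 45 \left(- \frac{6}{5} + \frac{1}{5}\right) \frac{3}{2} = 45 \left(-1\right) \frac{3}{2} = \left(-45\right) \frac{3}{2} = - \frac{135}{2}$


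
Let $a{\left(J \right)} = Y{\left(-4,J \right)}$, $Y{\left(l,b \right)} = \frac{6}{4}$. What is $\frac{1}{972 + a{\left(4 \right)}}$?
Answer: $\frac{2}{1947} \approx 0.0010272$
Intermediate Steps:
$Y{\left(l,b \right)} = \frac{3}{2}$ ($Y{\left(l,b \right)} = 6 \cdot \frac{1}{4} = \frac{3}{2}$)
$a{\left(J \right)} = \frac{3}{2}$
$\frac{1}{972 + a{\left(4 \right)}} = \frac{1}{972 + \frac{3}{2}} = \frac{1}{\frac{1947}{2}} = \frac{2}{1947}$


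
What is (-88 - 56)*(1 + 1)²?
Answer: -576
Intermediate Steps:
(-88 - 56)*(1 + 1)² = -144*2² = -144*4 = -576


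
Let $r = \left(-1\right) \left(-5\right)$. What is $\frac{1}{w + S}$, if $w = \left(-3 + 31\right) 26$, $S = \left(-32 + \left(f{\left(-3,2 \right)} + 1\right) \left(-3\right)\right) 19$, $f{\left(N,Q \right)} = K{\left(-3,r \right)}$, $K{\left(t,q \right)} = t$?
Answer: $\frac{1}{234} \approx 0.0042735$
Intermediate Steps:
$r = 5$
$f{\left(N,Q \right)} = -3$
$S = -494$ ($S = \left(-32 + \left(-3 + 1\right) \left(-3\right)\right) 19 = \left(-32 - -6\right) 19 = \left(-32 + 6\right) 19 = \left(-26\right) 19 = -494$)
$w = 728$ ($w = 28 \cdot 26 = 728$)
$\frac{1}{w + S} = \frac{1}{728 - 494} = \frac{1}{234}$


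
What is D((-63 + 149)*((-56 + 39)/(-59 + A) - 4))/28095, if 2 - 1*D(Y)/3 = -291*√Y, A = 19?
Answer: 2/9365 + 291*I*√30745/93650 ≈ 0.00021356 + 0.54484*I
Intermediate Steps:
D(Y) = 6 + 873*√Y (D(Y) = 6 - (-873)*√Y = 6 + 873*√Y)
D((-63 + 149)*((-56 + 39)/(-59 + A) - 4))/28095 = (6 + 873*√((-63 + 149)*((-56 + 39)/(-59 + 19) - 4)))/28095 = (6 + 873*√(86*(-17/(-40) - 4)))*(1/28095) = (6 + 873*√(86*(-17*(-1/40) - 4)))*(1/28095) = (6 + 873*√(86*(17/40 - 4)))*(1/28095) = (6 + 873*√(86*(-143/40)))*(1/28095) = (6 + 873*√(-6149/20))*(1/28095) = (6 + 873*(I*√30745/10))*(1/28095) = (6 + 873*I*√30745/10)*(1/28095) = 2/9365 + 291*I*√30745/93650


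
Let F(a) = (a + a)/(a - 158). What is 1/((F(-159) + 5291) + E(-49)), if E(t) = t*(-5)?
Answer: 317/1755230 ≈ 0.00018060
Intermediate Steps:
E(t) = -5*t
F(a) = 2*a/(-158 + a) (F(a) = (2*a)/(-158 + a) = 2*a/(-158 + a))
1/((F(-159) + 5291) + E(-49)) = 1/((2*(-159)/(-158 - 159) + 5291) - 5*(-49)) = 1/((2*(-159)/(-317) + 5291) + 245) = 1/((2*(-159)*(-1/317) + 5291) + 245) = 1/((318/317 + 5291) + 245) = 1/(1677565/317 + 245) = 1/(1755230/317) = 317/1755230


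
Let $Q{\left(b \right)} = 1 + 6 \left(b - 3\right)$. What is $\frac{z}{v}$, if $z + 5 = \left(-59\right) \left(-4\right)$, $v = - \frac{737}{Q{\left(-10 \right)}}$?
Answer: $\frac{1617}{67} \approx 24.134$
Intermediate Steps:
$Q{\left(b \right)} = -17 + 6 b$ ($Q{\left(b \right)} = 1 + 6 \left(b - 3\right) = 1 + 6 \left(-3 + b\right) = 1 + \left(-18 + 6 b\right) = -17 + 6 b$)
$v = \frac{67}{7}$ ($v = - \frac{737}{-17 + 6 \left(-10\right)} = - \frac{737}{-17 - 60} = - \frac{737}{-77} = \left(-737\right) \left(- \frac{1}{77}\right) = \frac{67}{7} \approx 9.5714$)
$z = 231$ ($z = -5 - -236 = -5 + 236 = 231$)
$\frac{z}{v} = \frac{231}{\frac{67}{7}} = 231 \cdot \frac{7}{67} = \frac{1617}{67}$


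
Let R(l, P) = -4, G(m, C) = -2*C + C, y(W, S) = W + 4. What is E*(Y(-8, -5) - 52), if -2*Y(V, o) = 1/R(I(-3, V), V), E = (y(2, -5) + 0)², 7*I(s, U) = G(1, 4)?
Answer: -3735/2 ≈ -1867.5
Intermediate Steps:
y(W, S) = 4 + W
G(m, C) = -C
I(s, U) = -4/7 (I(s, U) = (-1*4)/7 = (⅐)*(-4) = -4/7)
E = 36 (E = ((4 + 2) + 0)² = (6 + 0)² = 6² = 36)
Y(V, o) = ⅛ (Y(V, o) = -½/(-4) = -½*(-¼) = ⅛)
E*(Y(-8, -5) - 52) = 36*(⅛ - 52) = 36*(-415/8) = -3735/2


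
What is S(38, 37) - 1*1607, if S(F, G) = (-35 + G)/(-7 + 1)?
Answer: -4822/3 ≈ -1607.3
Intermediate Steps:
S(F, G) = 35/6 - G/6 (S(F, G) = (-35 + G)/(-6) = (-35 + G)*(-⅙) = 35/6 - G/6)
S(38, 37) - 1*1607 = (35/6 - ⅙*37) - 1*1607 = (35/6 - 37/6) - 1607 = -⅓ - 1607 = -4822/3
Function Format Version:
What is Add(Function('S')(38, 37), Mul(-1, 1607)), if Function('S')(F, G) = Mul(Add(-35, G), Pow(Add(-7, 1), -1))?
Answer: Rational(-4822, 3) ≈ -1607.3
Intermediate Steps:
Function('S')(F, G) = Add(Rational(35, 6), Mul(Rational(-1, 6), G)) (Function('S')(F, G) = Mul(Add(-35, G), Pow(-6, -1)) = Mul(Add(-35, G), Rational(-1, 6)) = Add(Rational(35, 6), Mul(Rational(-1, 6), G)))
Add(Function('S')(38, 37), Mul(-1, 1607)) = Add(Add(Rational(35, 6), Mul(Rational(-1, 6), 37)), Mul(-1, 1607)) = Add(Add(Rational(35, 6), Rational(-37, 6)), -1607) = Add(Rational(-1, 3), -1607) = Rational(-4822, 3)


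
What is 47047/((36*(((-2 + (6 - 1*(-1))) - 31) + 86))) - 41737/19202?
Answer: 406622287/20738160 ≈ 19.607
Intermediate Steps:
47047/((36*(((-2 + (6 - 1*(-1))) - 31) + 86))) - 41737/19202 = 47047/((36*(((-2 + (6 + 1)) - 31) + 86))) - 41737*1/19202 = 47047/((36*(((-2 + 7) - 31) + 86))) - 41737/19202 = 47047/((36*((5 - 31) + 86))) - 41737/19202 = 47047/((36*(-26 + 86))) - 41737/19202 = 47047/((36*60)) - 41737/19202 = 47047/2160 - 41737/19202 = 406622287/20738160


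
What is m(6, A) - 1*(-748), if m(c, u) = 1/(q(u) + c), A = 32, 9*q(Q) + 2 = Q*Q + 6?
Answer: 809345/1082 ≈ 748.01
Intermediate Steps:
q(Q) = 4/9 + Q²/9 (q(Q) = -2/9 + (Q*Q + 6)/9 = -2/9 + (Q² + 6)/9 = -2/9 + (6 + Q²)/9 = -2/9 + (⅔ + Q²/9) = 4/9 + Q²/9)
m(c, u) = 1/(4/9 + c + u²/9) (m(c, u) = 1/((4/9 + u²/9) + c) = 1/(4/9 + c + u²/9))
m(6, A) - 1*(-748) = 9/(4 + 32² + 9*6) - 1*(-748) = 9/(4 + 1024 + 54) + 748 = 9/1082 + 748 = 809345/1082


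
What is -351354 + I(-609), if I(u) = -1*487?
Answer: -351841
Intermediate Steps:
I(u) = -487
-351354 + I(-609) = -351354 - 487 = -351841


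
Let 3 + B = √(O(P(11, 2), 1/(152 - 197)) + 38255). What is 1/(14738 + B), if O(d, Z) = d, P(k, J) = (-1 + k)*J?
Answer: 2947/43416390 - √1531/43416390 ≈ 6.6976e-5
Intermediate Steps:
P(k, J) = J*(-1 + k)
B = -3 + 5*√1531 (B = -3 + √(2*(-1 + 11) + 38255) = -3 + √(2*10 + 38255) = -3 + √(20 + 38255) = -3 + √38275 = -3 + 5*√1531 ≈ 192.64)
1/(14738 + B) = 1/(14738 + (-3 + 5*√1531)) = 1/(14735 + 5*√1531)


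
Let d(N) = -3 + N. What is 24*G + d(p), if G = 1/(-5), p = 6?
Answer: -9/5 ≈ -1.8000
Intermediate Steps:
G = -1/5 (G = 1*(-1/5) = -1/5 ≈ -0.20000)
24*G + d(p) = 24*(-1/5) + (-3 + 6) = -24/5 + 3 = -9/5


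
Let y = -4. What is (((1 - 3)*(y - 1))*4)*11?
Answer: 440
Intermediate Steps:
(((1 - 3)*(y - 1))*4)*11 = (((1 - 3)*(-4 - 1))*4)*11 = (-2*(-5)*4)*11 = (10*4)*11 = 40*11 = 440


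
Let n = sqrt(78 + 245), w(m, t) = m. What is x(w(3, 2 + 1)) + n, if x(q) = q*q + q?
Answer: 12 + sqrt(323) ≈ 29.972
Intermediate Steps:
n = sqrt(323) ≈ 17.972
x(q) = q + q**2 (x(q) = q**2 + q = q + q**2)
x(w(3, 2 + 1)) + n = 3*(1 + 3) + sqrt(323) = 3*4 + sqrt(323) = 12 + sqrt(323)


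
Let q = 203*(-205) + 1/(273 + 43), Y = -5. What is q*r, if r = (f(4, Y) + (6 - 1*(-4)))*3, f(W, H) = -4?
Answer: -118353051/158 ≈ -7.4907e+5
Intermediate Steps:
q = -13150339/316 (q = -41615 + 1/316 = -13150339/316 ≈ -41615.)
r = 18 (r = (-4 + (6 - 1*(-4)))*3 = (-4 + (6 + 4))*3 = (-4 + 10)*3 = 6*3 = 18)
q*r = -13150339/316*18 = -118353051/158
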